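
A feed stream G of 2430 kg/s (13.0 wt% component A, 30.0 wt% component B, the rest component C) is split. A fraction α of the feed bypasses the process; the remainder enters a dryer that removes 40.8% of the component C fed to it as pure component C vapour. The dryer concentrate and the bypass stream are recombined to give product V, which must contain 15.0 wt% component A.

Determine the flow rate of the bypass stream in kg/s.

1037 kg/s

All 2430×0.130 = 315.9 kg/s of component A reaches V, so V = 315.9/0.150 = 2106 kg/s and vapour = 324 kg/s.
The evaporator receives (1−α)·2430 of feed at 0.570 component C and removes 0.408 of that component C:
0.408×0.570×(1−α)×2430 = 324
(1−α) = 324/565.12 = 0.5733;  α = 0.4267.
Bypass flow = 0.4267×2430 = 1036.8 kg/s.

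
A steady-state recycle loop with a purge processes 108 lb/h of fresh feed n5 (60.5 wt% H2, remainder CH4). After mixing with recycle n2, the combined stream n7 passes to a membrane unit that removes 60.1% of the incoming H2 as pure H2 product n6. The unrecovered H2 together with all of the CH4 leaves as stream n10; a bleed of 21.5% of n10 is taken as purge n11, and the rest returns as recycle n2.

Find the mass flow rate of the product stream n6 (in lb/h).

H2 in n7: m_A = 108×0.605 + (1−0.215)·(1−0.601)·m_A, so m_A = 65.34/0.6868 = 95.139 lb/h.
Product n6 = 0.601×95.139 = 57.179 lb/h.

57.18 lb/h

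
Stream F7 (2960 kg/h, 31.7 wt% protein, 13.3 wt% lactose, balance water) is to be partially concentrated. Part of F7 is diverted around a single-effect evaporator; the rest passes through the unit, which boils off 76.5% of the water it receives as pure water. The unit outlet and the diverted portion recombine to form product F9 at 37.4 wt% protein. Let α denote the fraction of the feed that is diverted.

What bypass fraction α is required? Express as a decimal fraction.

0.638

All 2960×0.317 = 938.32 kg/h of protein reaches F9, so F9 = 938.32/0.374 = 2508.9 kg/h and vapour = 451.12 kg/h.
The evaporator receives (1−α)·2960 of feed at 0.550 water and removes 0.765 of that water:
0.765×0.550×(1−α)×2960 = 451.12
(1−α) = 451.12/1245.4 = 0.3622;  α = 0.6378.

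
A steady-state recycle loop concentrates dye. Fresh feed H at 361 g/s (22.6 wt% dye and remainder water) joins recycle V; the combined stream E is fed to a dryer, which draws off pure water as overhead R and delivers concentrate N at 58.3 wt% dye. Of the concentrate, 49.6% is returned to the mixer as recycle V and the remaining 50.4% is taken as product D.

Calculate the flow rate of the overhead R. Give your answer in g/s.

Overall dye balance (none leaves overhead): dye in fresh feed = dye in product, i.e. 361×0.226 = (1−0.496)·N·0.583.
N = 81.586/(0.583×0.504) = 277.66 g/s.
Recycle V = 0.496×277.66 = 137.72 g/s.
Combined feed E = 361 + 137.72 = 498.72 g/s.
Overhead R = E − N = 498.72 − 277.66 = 221.06 g/s.

221.1 g/s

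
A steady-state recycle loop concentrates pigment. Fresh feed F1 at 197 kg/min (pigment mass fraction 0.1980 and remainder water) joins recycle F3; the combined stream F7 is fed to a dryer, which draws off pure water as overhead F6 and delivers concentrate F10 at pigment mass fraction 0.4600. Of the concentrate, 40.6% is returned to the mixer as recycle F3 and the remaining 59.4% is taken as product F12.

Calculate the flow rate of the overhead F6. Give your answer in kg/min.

Overall pigment balance (none leaves overhead): pigment in fresh feed = pigment in product, i.e. 197×0.198 = (1−0.406)·F10·0.460.
F10 = 39.006/(0.460×0.594) = 142.75 kg/min.
Recycle F3 = 0.406×142.75 = 57.958 kg/min.
Combined feed F7 = 197 + 57.958 = 254.96 kg/min.
Overhead F6 = F7 − F10 = 254.96 − 142.75 = 112.2 kg/min.

112.2 kg/min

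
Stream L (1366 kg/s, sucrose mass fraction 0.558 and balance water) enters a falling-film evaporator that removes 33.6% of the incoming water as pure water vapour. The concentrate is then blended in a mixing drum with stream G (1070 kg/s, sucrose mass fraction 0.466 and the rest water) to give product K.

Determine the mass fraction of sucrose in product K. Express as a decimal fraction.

0.565

Vapour removed = 0.336×0.442×1366 = 202.87 kg/s; concentrate = 1163.1 kg/s.
sucrose reaching the mixer = 762.23 (from concentrate) + 1070×0.466 = 1260.8 kg/s.
Product flow = 1163.1 + 1070 = 2233.1 kg/s; sucrose fraction = 0.565.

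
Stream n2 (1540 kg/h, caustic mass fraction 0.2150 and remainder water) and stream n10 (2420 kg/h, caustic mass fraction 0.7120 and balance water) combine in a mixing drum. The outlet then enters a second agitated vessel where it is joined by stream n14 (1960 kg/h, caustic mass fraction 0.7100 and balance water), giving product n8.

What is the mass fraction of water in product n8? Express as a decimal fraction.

Overall, product flow = 5920 kg/h.
water in = 1540×0.785 + 2420×0.288 + 1960×0.290 = 2474.3 kg/h.
water fraction in n8 = 0.4179.

0.4179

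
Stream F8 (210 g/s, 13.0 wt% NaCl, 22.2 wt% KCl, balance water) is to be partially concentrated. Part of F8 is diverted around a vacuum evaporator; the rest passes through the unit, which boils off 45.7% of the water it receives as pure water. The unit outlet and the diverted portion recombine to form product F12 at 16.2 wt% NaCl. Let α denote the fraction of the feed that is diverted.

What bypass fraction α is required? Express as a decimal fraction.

0.333

All 210×0.130 = 27.3 g/s of NaCl reaches F12, so F12 = 27.3/0.162 = 168.52 g/s and vapour = 41.481 g/s.
The evaporator receives (1−α)·210 of feed at 0.648 water and removes 0.457 of that water:
0.457×0.648×(1−α)×210 = 41.481
(1−α) = 41.481/62.189 = 0.6670;  α = 0.3330.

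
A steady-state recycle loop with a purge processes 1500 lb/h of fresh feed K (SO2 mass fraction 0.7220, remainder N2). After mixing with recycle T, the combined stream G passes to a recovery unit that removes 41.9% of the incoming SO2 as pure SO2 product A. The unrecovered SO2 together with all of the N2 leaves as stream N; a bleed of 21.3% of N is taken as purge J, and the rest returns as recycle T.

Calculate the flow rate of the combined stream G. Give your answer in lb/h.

N2 enters only via K and leaves only via the purge: 1500×0.278 = 0.213×(N2 in N), and the recovery unit passes all N2, so N2 in G = N2 in N = 1957.7 lb/h.
SO2 in G: m_A = 1500×0.722 + (1−0.213)·(1−0.419)·m_A, so m_A = 1083/0.5428 = 1995.4 lb/h.
G = 1995.4 + 1957.7 = 3953.1 lb/h.

3953 lb/h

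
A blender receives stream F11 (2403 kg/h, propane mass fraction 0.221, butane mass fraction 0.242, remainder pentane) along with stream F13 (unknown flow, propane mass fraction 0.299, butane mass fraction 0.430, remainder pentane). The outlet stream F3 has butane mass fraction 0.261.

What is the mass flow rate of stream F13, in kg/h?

Let F13 be the unknown flow. Total out = 2403 + F13.
butane balance: 581.53 + 0.430·F13 = 0.261·(2403 + F13)
(0.430 − 0.261)·F13 = 0.261×2403 − 581.53 = 45.657
F13 = 45.657 / 0.169 = 270.16 kg/h

270.2 kg/h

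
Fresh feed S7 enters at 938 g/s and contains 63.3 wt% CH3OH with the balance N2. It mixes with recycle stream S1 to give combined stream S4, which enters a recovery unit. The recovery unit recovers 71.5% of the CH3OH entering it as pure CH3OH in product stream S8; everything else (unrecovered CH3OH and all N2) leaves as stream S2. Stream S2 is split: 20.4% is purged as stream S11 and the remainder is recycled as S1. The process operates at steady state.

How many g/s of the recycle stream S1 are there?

1517 g/s

N2 enters only via S7 and leaves only via the purge: 938×0.367 = 0.204×(N2 in S2), and the recovery unit passes all N2, so N2 in S4 = N2 in S2 = 1687.5 g/s.
CH3OH in S4: m_A = 938×0.633 + (1−0.204)·(1−0.715)·m_A, so m_A = 593.75/0.7731 = 767.98 g/s.
S2 = (1−0.715)×767.98 + 1687.5 = 1906.4 g/s.
Recycle S1 = (1−0.204)×1906.4 = 1517.5 g/s.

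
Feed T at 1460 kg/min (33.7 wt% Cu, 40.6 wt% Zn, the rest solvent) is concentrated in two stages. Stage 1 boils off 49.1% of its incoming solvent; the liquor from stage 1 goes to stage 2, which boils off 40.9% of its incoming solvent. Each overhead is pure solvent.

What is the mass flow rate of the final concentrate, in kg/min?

1198 kg/min

solvent in feed = 1460×0.257 = 375.22 kg/min.
After stage 1: solvent left = (1−0.491)×375.22 = 190.99; stream total = 1275.8 kg/min.
After stage 2: solvent left = (1−0.409)×190.99 = 112.87; final concentrate = 1197.7 kg/min.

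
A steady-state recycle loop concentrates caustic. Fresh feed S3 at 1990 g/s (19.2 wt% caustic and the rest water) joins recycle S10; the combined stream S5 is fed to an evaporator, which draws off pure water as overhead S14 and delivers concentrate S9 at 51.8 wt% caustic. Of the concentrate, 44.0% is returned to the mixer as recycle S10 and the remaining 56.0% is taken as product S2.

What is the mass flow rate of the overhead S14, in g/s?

Overall caustic balance (none leaves overhead): caustic in fresh feed = caustic in product, i.e. 1990×0.192 = (1−0.440)·S9·0.518.
S9 = 382.08/(0.518×0.560) = 1317.2 g/s.
Recycle S10 = 0.440×1317.2 = 579.55 g/s.
Combined feed S5 = 1990 + 579.55 = 2569.5 g/s.
Overhead S14 = S5 − S9 = 2569.5 − 1317.2 = 1252.4 g/s.

1252 g/s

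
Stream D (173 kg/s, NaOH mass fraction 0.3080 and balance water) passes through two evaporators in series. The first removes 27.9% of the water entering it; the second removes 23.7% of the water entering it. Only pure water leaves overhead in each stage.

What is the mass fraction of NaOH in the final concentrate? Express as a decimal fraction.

water in feed = 173×0.692 = 119.72 kg/s.
After stage 1: water left = (1−0.279)×119.72 = 86.315; stream total = 139.6 kg/s.
After stage 2: water left = (1−0.237)×86.315 = 65.859; final concentrate = 119.14 kg/s.
NaOH fraction = 53.284/119.14 = 0.4472.

0.4472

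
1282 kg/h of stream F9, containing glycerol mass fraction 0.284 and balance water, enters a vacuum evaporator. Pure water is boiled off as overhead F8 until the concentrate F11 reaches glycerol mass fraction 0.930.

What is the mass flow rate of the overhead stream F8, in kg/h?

glycerol is conserved: 1282×0.284 = 364.09 kg/h all reports to the concentrate.
Concentrate = 364.09/(target fraction) = 391.49 kg/h.
Overhead = 1282 − 391.49 = 890.51 kg/h.

890.5 kg/h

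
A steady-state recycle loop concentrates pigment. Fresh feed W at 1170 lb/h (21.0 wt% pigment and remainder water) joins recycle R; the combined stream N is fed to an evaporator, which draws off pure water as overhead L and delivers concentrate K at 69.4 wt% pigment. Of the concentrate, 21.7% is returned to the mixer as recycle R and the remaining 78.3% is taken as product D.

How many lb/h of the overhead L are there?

816 lb/h

Overall pigment balance (none leaves overhead): pigment in fresh feed = pigment in product, i.e. 1170×0.210 = (1−0.217)·K·0.694.
K = 245.7/(0.694×0.783) = 452.15 lb/h.
Recycle R = 0.217×452.15 = 98.117 lb/h.
Combined feed N = 1170 + 98.117 = 1268.1 lb/h.
Overhead L = N − K = 1268.1 − 452.15 = 815.97 lb/h.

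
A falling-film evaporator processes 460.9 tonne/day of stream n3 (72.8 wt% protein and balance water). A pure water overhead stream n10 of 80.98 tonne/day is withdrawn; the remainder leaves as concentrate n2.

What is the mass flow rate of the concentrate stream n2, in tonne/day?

Concentrate = 460.9 − 80.98 = 379.92 tonne/day.

379.9 tonne/day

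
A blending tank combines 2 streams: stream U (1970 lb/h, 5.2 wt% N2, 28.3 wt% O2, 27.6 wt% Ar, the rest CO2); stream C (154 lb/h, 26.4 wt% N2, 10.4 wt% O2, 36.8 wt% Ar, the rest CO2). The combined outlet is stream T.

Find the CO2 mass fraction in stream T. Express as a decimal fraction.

Total flow out = 1970 + 154 = 2124 lb/h.
CO2 in = 1970×0.389 + 154×0.264 = 806.99 lb/h.
CO2 mass fraction in T = 806.99/2124 = 0.3799.

0.3799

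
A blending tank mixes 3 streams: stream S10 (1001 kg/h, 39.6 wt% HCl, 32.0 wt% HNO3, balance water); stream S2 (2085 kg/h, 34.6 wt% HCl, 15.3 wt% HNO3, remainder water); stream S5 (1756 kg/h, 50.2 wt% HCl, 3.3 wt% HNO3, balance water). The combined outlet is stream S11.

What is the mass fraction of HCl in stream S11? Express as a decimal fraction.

Total flow out = 1001 + 2085 + 1756 = 4842 kg/h.
HCl in = 1001×0.396 + 2085×0.346 + 1756×0.502 = 1999.3 kg/h.
HCl mass fraction in S11 = 1999.3/4842 = 0.4129.

0.4129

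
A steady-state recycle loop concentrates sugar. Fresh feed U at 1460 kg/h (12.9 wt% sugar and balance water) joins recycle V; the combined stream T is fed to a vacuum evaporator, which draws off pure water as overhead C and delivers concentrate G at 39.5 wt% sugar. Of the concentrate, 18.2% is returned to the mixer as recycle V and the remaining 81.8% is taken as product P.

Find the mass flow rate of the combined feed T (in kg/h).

1566 kg/h

Overall sugar balance (none leaves overhead): sugar in fresh feed = sugar in product, i.e. 1460×0.129 = (1−0.182)·G·0.395.
G = 188.34/(0.395×0.818) = 582.9 kg/h.
Recycle V = 0.182×582.9 = 106.09 kg/h.
Combined feed T = 1460 + 106.09 = 1566.1 kg/h.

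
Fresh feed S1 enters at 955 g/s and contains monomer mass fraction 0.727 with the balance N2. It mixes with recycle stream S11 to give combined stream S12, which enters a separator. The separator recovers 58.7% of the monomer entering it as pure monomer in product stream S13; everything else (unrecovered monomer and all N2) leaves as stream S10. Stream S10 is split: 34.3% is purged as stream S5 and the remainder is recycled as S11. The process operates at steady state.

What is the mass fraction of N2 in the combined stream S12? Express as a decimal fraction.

N2 enters only via S1 and leaves only via the purge: 955×0.273 = 0.343×(N2 in S10), and the separator passes all N2, so N2 in S12 = N2 in S10 = 760.1 g/s.
monomer in S12: m_A = 955×0.727 + (1−0.343)·(1−0.587)·m_A, so m_A = 694.28/0.7287 = 952.83 g/s.
S12 = 952.83 + 760.1 = 1712.9 g/s.
N2 fraction in S12 = 760.1/1712.9 = 0.444.

0.444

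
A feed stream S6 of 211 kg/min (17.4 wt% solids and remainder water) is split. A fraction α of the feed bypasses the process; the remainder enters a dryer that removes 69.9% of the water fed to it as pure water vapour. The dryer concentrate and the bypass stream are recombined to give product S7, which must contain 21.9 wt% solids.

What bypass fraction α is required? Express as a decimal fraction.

0.644

All 211×0.174 = 36.714 kg/min of solids reaches S7, so S7 = 36.714/0.219 = 167.64 kg/min and vapour = 43.356 kg/min.
The evaporator receives (1−α)·211 of feed at 0.826 water and removes 0.699 of that water:
0.699×0.826×(1−α)×211 = 43.356
(1−α) = 43.356/121.83 = 0.3559;  α = 0.6441.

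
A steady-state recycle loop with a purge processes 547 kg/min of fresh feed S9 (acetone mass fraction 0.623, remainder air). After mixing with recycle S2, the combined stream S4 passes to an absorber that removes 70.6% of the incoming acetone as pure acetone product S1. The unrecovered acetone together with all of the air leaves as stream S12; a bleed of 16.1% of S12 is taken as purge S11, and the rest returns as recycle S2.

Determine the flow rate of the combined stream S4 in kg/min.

1733 kg/min

air enters only via S9 and leaves only via the purge: 547×0.377 = 0.161×(air in S12), and the absorber passes all air, so air in S4 = air in S12 = 1280.9 kg/min.
acetone in S4: m_A = 547×0.623 + (1−0.161)·(1−0.706)·m_A, so m_A = 340.78/0.7533 = 452.36 kg/min.
S4 = 452.36 + 1280.9 = 1733.2 kg/min.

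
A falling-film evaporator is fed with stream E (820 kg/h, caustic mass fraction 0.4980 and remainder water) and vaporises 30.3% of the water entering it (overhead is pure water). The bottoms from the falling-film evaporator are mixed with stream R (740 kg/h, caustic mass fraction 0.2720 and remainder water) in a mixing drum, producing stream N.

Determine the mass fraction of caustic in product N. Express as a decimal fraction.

Vapour removed = 0.303×0.502×820 = 124.73 kg/h; concentrate = 695.27 kg/h.
caustic reaching the mixer = 408.36 (from concentrate) + 740×0.272 = 609.64 kg/h.
Product flow = 695.27 + 740 = 1435.3 kg/h; caustic fraction = 0.4248.

0.4248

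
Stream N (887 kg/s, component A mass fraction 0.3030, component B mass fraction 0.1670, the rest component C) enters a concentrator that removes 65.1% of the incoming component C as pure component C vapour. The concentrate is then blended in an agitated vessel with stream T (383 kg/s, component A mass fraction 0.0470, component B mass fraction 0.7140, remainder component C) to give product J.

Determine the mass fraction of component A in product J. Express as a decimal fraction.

Vapour removed = 0.651×0.530×887 = 306.04 kg/s; concentrate = 580.96 kg/s.
component A reaching the mixer = 268.76 (from concentrate) + 383×0.047 = 286.76 kg/s.
Product flow = 580.96 + 383 = 963.96 kg/s; component A fraction = 0.2975.

0.2975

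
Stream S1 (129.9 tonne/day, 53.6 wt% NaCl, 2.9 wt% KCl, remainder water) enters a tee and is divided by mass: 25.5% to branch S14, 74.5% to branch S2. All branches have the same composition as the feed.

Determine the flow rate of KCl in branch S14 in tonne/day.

Branch S14 total = 0.255×129.9 = 33.125 tonne/day.
KCl in S14 = 0.029×33.125 = 0.96061 tonne/day.

0.9606 tonne/day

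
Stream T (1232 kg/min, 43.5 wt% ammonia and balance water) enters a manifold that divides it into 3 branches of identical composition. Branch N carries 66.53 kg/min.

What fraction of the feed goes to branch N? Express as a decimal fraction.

Fraction to N = 66.53/1232 = 0.0540.

0.054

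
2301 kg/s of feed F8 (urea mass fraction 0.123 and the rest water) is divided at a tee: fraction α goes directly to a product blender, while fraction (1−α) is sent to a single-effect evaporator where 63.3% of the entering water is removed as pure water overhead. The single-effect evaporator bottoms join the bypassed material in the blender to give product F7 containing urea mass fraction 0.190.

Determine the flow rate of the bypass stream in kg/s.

All 2301×0.123 = 283.02 kg/s of urea reaches F7, so F7 = 283.02/0.190 = 1489.6 kg/s and vapour = 811.41 kg/s.
The evaporator receives (1−α)·2301 of feed at 0.877 water and removes 0.633 of that water:
0.633×0.877×(1−α)×2301 = 811.41
(1−α) = 811.41/1277.4 = 0.6352;  α = 0.3648.
Bypass flow = 0.3648×2301 = 839.38 kg/s.

839.4 kg/s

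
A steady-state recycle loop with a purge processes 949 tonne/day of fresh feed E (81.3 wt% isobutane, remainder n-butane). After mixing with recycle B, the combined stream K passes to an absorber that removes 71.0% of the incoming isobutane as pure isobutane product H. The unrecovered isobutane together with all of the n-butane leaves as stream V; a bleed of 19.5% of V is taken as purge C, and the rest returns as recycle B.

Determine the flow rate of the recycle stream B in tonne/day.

n-butane enters only via E and leaves only via the purge: 949×0.187 = 0.195×(n-butane in V), and the absorber passes all n-butane, so n-butane in K = n-butane in V = 910.07 tonne/day.
isobutane in K: m_A = 949×0.813 + (1−0.195)·(1−0.710)·m_A, so m_A = 771.54/0.7665 = 1006.5 tonne/day.
V = (1−0.710)×1006.5 + 910.07 = 1202 tonne/day.
Recycle B = (1−0.195)×1202 = 967.57 tonne/day.

967.6 tonne/day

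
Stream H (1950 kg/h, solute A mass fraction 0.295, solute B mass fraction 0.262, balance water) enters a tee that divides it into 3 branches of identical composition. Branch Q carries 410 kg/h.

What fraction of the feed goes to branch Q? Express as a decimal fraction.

0.210

Fraction to Q = 410/1950 = 0.2103.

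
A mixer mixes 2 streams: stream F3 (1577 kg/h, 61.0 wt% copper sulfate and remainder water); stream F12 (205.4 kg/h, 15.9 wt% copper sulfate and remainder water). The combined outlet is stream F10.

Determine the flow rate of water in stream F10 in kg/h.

water out = water in = 1577×0.390 + 205.4×0.841 = 787.77 kg/h.

787.8 kg/h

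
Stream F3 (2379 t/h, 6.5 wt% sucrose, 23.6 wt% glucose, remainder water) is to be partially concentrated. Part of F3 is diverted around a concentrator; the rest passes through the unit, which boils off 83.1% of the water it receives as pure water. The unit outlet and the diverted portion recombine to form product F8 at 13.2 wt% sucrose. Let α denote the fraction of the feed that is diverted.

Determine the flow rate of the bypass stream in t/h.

300.2 t/h

All 2379×0.065 = 154.64 t/h of sucrose reaches F8, so F8 = 154.64/0.132 = 1171.5 t/h and vapour = 1207.5 t/h.
The evaporator receives (1−α)·2379 of feed at 0.699 water and removes 0.831 of that water:
0.831×0.699×(1−α)×2379 = 1207.5
(1−α) = 1207.5/1381.9 = 0.8738;  α = 0.1262.
Bypass flow = 0.1262×2379 = 300.18 t/h.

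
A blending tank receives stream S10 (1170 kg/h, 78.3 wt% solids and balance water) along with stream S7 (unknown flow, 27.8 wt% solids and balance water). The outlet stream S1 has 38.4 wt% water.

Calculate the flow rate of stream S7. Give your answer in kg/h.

Let S7 be the unknown flow. Total out = 1170 + S7.
water balance: 253.89 + 0.722·S7 = 0.384·(1170 + S7)
(0.722 − 0.384)·S7 = 0.384×1170 − 253.89 = 195.39
S7 = 195.39 / 0.338 = 578.08 kg/h

578.1 kg/h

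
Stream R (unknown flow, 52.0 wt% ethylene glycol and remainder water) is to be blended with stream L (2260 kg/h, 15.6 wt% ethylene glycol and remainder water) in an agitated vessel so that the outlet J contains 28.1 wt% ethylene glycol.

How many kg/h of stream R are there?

1182 kg/h

Let R be the unknown flow. Total out = 2260 + R.
ethylene glycol balance: 352.56 + 0.520·R = 0.281·(2260 + R)
(0.520 − 0.281)·R = 0.281×2260 − 352.56 = 282.5
R = 282.5 / 0.239 = 1182 kg/h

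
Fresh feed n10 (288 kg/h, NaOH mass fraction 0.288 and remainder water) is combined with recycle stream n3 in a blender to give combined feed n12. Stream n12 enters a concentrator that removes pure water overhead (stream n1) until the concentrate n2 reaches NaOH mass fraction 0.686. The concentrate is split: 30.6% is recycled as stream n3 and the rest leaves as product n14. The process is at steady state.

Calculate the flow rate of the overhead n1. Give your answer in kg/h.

Overall NaOH balance (none leaves overhead): NaOH in fresh feed = NaOH in product, i.e. 288×0.288 = (1−0.306)·n2·0.686.
n2 = 82.944/(0.686×0.694) = 174.22 kg/h.
Recycle n3 = 0.306×174.22 = 53.312 kg/h.
Combined feed n12 = 288 + 53.312 = 341.31 kg/h.
Overhead n1 = n12 − n2 = 341.31 − 174.22 = 167.09 kg/h.

167.1 kg/h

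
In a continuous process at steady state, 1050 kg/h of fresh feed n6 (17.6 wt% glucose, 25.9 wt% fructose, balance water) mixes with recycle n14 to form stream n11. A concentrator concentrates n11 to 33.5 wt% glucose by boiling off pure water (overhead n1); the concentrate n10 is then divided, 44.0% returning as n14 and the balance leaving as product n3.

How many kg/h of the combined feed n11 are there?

Overall glucose balance (none leaves overhead): glucose in fresh feed = glucose in product, i.e. 1050×0.176 = (1−0.440)·n10·0.335.
n10 = 184.8/(0.335×0.560) = 985.07 kg/h.
Recycle n14 = 0.440×985.07 = 433.43 kg/h.
Combined feed n11 = 1050 + 433.43 = 1483.4 kg/h.

1483 kg/h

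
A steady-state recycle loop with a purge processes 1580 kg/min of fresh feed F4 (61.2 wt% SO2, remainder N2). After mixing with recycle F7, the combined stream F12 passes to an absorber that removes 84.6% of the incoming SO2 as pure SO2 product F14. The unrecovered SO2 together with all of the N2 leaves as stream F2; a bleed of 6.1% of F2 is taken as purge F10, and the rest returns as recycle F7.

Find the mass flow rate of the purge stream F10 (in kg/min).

N2 enters only via F4 and leaves only via the purge: 1580×0.388 = 0.061×(N2 in F2), and the absorber passes all N2, so N2 in F12 = N2 in F2 = 10050 kg/min.
SO2 in F12: m_A = 1580×0.612 + (1−0.061)·(1−0.846)·m_A, so m_A = 966.96/0.8554 = 1130.4 kg/min.
F2 = (1−0.846)×1130.4 + 10050 = 10224 kg/min.
Purge F10 = 0.061×10224 = 623.66 kg/min.

623.7 kg/min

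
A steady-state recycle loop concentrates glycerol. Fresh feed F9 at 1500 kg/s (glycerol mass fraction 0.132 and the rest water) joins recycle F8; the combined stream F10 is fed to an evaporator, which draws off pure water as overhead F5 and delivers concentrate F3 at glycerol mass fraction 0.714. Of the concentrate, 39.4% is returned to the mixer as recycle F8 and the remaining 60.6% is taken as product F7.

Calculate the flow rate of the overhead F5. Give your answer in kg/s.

1223 kg/s

Overall glycerol balance (none leaves overhead): glycerol in fresh feed = glycerol in product, i.e. 1500×0.132 = (1−0.394)·F3·0.714.
F3 = 198/(0.714×0.606) = 457.61 kg/s.
Recycle F8 = 0.394×457.61 = 180.3 kg/s.
Combined feed F10 = 1500 + 180.3 = 1680.3 kg/s.
Overhead F5 = F10 − F3 = 1680.3 − 457.61 = 1222.7 kg/s.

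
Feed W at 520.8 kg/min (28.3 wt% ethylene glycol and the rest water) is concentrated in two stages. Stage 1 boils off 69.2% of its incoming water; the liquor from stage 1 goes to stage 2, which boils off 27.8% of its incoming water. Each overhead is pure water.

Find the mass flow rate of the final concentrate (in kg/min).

water in feed = 520.8×0.717 = 373.41 kg/min.
After stage 1: water left = (1−0.692)×373.41 = 115.01; stream total = 262.4 kg/min.
After stage 2: water left = (1−0.278)×115.01 = 83.038; final concentrate = 230.42 kg/min.

230.4 kg/min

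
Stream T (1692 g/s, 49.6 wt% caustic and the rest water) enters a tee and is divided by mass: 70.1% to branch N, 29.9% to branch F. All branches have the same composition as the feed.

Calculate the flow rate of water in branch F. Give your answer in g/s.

255 g/s

Branch F total = 0.299×1692 = 505.91 g/s.
water in F = 0.504×505.91 = 254.98 g/s.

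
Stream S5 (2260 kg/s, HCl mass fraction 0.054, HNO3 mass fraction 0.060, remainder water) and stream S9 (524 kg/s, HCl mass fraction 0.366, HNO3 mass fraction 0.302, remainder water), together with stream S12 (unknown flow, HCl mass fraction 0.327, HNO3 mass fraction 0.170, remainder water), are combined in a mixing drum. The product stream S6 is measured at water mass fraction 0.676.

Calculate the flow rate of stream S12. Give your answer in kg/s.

Let S12 be the unknown flow. Total out = 2784 + S12.
water balance: 2176.3 + 0.503·S12 = 0.676·(2784 + S12)
(0.503 − 0.676)·S12 = 0.676×2784 − 2176.3 = -294.34
S12 = -294.34 / -0.173 = 1701.4 kg/s

1701 kg/s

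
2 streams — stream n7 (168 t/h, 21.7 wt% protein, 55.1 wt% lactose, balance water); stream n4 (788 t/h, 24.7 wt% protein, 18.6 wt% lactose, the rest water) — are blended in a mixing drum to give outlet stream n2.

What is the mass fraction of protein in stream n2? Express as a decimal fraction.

Total flow out = 168 + 788 = 956 t/h.
protein in = 168×0.217 + 788×0.247 = 231.09 t/h.
protein mass fraction in n2 = 231.09/956 = 0.242.

0.242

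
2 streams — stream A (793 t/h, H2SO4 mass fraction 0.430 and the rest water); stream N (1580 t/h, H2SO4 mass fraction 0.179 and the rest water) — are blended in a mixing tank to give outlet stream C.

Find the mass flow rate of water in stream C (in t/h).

1749 t/h

water out = water in = 793×0.570 + 1580×0.821 = 1749.2 t/h.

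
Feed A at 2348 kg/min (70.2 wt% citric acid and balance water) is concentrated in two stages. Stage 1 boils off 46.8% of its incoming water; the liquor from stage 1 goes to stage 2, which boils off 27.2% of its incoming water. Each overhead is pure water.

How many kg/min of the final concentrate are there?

1919 kg/min

water in feed = 2348×0.298 = 699.7 kg/min.
After stage 1: water left = (1−0.468)×699.7 = 372.24; stream total = 2020.5 kg/min.
After stage 2: water left = (1−0.272)×372.24 = 270.99; final concentrate = 1919.3 kg/min.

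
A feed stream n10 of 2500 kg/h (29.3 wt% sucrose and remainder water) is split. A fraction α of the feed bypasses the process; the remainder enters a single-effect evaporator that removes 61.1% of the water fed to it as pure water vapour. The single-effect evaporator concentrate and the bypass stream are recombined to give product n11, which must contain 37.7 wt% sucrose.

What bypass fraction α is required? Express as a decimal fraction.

0.484

All 2500×0.293 = 732.5 kg/h of sucrose reaches n11, so n11 = 732.5/0.377 = 1943 kg/h and vapour = 557.03 kg/h.
The evaporator receives (1−α)·2500 of feed at 0.707 water and removes 0.611 of that water:
0.611×0.707×(1−α)×2500 = 557.03
(1−α) = 557.03/1079.9 = 0.5158;  α = 0.4842.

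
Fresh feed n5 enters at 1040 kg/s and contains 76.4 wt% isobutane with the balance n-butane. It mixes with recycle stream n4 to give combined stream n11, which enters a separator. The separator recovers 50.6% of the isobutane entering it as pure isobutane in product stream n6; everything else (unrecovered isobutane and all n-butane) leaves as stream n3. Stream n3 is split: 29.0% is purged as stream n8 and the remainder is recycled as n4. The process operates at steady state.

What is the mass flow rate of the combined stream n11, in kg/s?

n-butane enters only via n5 and leaves only via the purge: 1040×0.236 = 0.290×(n-butane in n3), and the separator passes all n-butane, so n-butane in n11 = n-butane in n3 = 846.34 kg/s.
isobutane in n11: m_A = 1040×0.764 + (1−0.290)·(1−0.506)·m_A, so m_A = 794.56/0.6493 = 1223.8 kg/s.
n11 = 1223.8 + 846.34 = 2070.1 kg/s.

2070 kg/s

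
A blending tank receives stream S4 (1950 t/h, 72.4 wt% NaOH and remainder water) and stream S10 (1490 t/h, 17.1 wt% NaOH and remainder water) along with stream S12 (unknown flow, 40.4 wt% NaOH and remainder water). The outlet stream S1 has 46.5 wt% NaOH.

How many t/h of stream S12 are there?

Let S12 be the unknown flow. Total out = 3440 + S12.
NaOH balance: 1666.6 + 0.404·S12 = 0.465·(3440 + S12)
(0.404 − 0.465)·S12 = 0.465×3440 − 1666.6 = -66.99
S12 = -66.99 / -0.061 = 1098.2 t/h

1098 t/h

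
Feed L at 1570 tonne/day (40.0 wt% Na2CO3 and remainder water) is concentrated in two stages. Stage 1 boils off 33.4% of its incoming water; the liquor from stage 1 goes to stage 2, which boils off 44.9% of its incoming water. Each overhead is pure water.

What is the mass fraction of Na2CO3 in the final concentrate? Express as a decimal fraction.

water in feed = 1570×0.600 = 942 tonne/day.
After stage 1: water left = (1−0.334)×942 = 627.37; stream total = 1255.4 tonne/day.
After stage 2: water left = (1−0.449)×627.37 = 345.68; final concentrate = 973.68 tonne/day.
Na2CO3 fraction = 628/973.68 = 0.6450.

0.6450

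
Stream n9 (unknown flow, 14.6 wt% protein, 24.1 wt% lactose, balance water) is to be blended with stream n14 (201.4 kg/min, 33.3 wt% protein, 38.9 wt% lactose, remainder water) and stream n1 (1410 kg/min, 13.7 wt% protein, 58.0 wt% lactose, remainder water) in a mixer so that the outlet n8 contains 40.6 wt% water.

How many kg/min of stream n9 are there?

Let n9 be the unknown flow. Total out = 1611.4 + n9.
water balance: 455.02 + 0.613·n9 = 0.406·(1611.4 + n9)
(0.613 − 0.406)·n9 = 0.406×1611.4 − 455.02 = 199.21
n9 = 199.21 / 0.207 = 962.36 kg/min

962.4 kg/min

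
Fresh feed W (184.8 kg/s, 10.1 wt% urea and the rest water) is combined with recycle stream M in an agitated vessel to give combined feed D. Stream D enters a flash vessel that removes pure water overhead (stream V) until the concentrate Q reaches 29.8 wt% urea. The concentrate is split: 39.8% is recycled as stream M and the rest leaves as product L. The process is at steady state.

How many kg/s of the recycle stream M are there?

Overall urea balance (none leaves overhead): urea in fresh feed = urea in product, i.e. 184.8×0.101 = (1−0.398)·Q·0.298.
Q = 18.665/(0.298×0.602) = 104.04 kg/s.
Recycle M = 0.398×104.04 = 41.409 kg/s.

41.41 kg/s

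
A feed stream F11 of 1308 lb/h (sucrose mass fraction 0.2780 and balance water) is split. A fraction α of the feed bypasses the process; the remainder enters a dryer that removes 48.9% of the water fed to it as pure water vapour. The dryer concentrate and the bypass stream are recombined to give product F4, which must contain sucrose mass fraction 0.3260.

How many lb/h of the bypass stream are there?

All 1308×0.278 = 363.62 lb/h of sucrose reaches F4, so F4 = 363.62/0.326 = 1115.4 lb/h and vapour = 192.59 lb/h.
The evaporator receives (1−α)·1308 of feed at 0.722 water and removes 0.489 of that water:
0.489×0.722×(1−α)×1308 = 192.59
(1−α) = 192.59/461.8 = 0.4170;  α = 0.5830.
Bypass flow = 0.5830×1308 = 762.51 lb/h.

762.5 lb/h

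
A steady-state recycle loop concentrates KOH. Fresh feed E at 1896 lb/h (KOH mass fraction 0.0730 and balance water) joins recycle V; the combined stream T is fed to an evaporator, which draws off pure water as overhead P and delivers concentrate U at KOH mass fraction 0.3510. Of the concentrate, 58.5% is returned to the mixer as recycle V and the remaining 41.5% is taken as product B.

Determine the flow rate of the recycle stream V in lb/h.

Overall KOH balance (none leaves overhead): KOH in fresh feed = KOH in product, i.e. 1896×0.073 = (1−0.585)·U·0.351.
U = 138.41/(0.351×0.415) = 950.18 lb/h.
Recycle V = 0.585×950.18 = 555.86 lb/h.

555.9 lb/h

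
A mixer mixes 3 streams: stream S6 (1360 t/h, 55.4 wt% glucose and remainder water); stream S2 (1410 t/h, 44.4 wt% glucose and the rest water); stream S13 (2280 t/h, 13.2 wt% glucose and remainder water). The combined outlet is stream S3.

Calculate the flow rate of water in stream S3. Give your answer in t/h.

3370 t/h

water out = water in = 1360×0.446 + 1410×0.556 + 2280×0.868 = 3369.6 t/h.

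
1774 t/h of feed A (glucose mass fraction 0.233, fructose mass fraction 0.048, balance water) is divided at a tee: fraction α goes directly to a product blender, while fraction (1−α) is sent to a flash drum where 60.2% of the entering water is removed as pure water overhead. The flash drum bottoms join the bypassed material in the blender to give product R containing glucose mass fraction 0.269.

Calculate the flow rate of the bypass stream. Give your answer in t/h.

1225 t/h

All 1774×0.233 = 413.34 t/h of glucose reaches R, so R = 413.34/0.269 = 1536.6 t/h and vapour = 237.41 t/h.
The evaporator receives (1−α)·1774 of feed at 0.719 water and removes 0.602 of that water:
0.602×0.719×(1−α)×1774 = 237.41
(1−α) = 237.41/767.85 = 0.3092;  α = 0.6908.
Bypass flow = 0.6908×1774 = 1225.5 t/h.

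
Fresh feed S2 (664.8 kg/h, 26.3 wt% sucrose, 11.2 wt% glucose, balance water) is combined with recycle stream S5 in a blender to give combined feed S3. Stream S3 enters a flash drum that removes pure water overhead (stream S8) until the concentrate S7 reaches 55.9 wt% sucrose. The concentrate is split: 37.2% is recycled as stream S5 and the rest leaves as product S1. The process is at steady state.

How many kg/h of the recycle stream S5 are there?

Overall sucrose balance (none leaves overhead): sucrose in fresh feed = sucrose in product, i.e. 664.8×0.263 = (1−0.372)·S7·0.559.
S7 = 174.84/(0.559×0.628) = 498.05 kg/h.
Recycle S5 = 0.372×498.05 = 185.28 kg/h.

185.3 kg/h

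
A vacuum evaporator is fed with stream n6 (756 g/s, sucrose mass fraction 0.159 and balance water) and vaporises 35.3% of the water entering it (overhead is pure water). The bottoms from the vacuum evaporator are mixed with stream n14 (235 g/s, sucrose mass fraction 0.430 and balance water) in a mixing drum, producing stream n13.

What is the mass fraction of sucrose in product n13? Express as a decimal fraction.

Vapour removed = 0.353×0.841×756 = 224.44 g/s; concentrate = 531.56 g/s.
sucrose reaching the mixer = 120.2 (from concentrate) + 235×0.430 = 221.25 g/s.
Product flow = 531.56 + 235 = 766.56 g/s; sucrose fraction = 0.289.

0.289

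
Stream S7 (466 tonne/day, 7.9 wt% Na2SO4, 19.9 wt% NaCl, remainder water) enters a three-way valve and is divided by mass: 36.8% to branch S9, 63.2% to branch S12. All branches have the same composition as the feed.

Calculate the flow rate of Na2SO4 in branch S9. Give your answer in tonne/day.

13.55 tonne/day

Branch S9 total = 0.368×466 = 171.49 tonne/day.
Na2SO4 in S9 = 0.079×171.49 = 13.548 tonne/day.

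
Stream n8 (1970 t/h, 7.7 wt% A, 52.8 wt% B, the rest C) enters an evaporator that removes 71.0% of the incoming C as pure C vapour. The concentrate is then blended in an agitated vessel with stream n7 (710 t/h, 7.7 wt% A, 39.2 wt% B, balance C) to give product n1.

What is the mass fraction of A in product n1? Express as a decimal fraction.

Vapour removed = 0.710×0.395×1970 = 552.49 t/h; concentrate = 1417.5 t/h.
A reaching the mixer = 151.69 (from concentrate) + 710×0.077 = 206.36 t/h.
Product flow = 1417.5 + 710 = 2127.5 t/h; A fraction = 0.0970.

0.0970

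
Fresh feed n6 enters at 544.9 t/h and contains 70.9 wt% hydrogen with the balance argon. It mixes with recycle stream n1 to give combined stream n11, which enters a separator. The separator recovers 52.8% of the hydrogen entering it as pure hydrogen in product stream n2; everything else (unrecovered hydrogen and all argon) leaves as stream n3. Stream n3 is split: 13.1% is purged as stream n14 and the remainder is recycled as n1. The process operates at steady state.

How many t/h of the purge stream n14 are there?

199.1 t/h

argon enters only via n6 and leaves only via the purge: 544.9×0.291 = 0.131×(argon in n3), and the separator passes all argon, so argon in n11 = argon in n3 = 1210.4 t/h.
hydrogen in n11: m_A = 544.9×0.709 + (1−0.131)·(1−0.528)·m_A, so m_A = 386.33/0.5898 = 654.99 t/h.
n3 = (1−0.528)×654.99 + 1210.4 = 1519.6 t/h.
Purge n14 = 0.131×1519.6 = 199.07 t/h.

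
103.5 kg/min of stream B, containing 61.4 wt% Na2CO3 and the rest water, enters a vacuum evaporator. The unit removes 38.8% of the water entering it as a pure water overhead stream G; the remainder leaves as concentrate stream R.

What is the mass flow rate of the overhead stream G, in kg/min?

water entering = 103.5×0.386 = 39.951 kg/min; overhead removed = 0.388×39.951 = 15.501 kg/min.

15.5 kg/min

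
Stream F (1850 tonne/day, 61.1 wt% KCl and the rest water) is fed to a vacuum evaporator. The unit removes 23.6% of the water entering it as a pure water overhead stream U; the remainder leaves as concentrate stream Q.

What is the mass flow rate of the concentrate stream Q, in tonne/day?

water entering = 1850×0.389 = 719.65 tonne/day; overhead removed = 0.236×719.65 = 169.84 tonne/day.
Concentrate = 1850 − 169.84 = 1680.2 tonne/day.

1680 tonne/day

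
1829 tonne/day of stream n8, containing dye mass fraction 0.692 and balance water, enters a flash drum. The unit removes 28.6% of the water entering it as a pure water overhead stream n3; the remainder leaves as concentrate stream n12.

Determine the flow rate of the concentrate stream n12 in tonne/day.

1668 tonne/day

water entering = 1829×0.308 = 563.33 tonne/day; overhead removed = 0.286×563.33 = 161.11 tonne/day.
Concentrate = 1829 − 161.11 = 1667.9 tonne/day.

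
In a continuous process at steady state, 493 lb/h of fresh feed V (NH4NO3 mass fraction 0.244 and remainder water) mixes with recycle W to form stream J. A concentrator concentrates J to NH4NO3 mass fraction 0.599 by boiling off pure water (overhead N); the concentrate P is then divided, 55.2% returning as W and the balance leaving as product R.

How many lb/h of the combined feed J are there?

Overall NH4NO3 balance (none leaves overhead): NH4NO3 in fresh feed = NH4NO3 in product, i.e. 493×0.244 = (1−0.552)·P·0.599.
P = 120.29/(0.599×0.448) = 448.26 lb/h.
Recycle W = 0.552×448.26 = 247.44 lb/h.
Combined feed J = 493 + 247.44 = 740.44 lb/h.

740.4 lb/h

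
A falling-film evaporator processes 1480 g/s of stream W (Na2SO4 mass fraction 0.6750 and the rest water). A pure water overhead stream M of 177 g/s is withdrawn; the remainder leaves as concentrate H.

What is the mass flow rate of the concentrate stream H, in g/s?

Concentrate = 1480 − 177 = 1303 g/s.

1303 g/s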